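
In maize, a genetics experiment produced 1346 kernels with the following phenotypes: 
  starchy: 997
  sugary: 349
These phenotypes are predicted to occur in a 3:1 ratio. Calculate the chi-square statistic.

0.619

Expected counts for N = 1346 under a 3:1 ratio (total parts = 4):
  starchy: 1346 × 3/4 = 1009.5
  sugary: 1346 × 1/4 = 336.5
χ² = Σ (O − E)² / E
  starchy: (997 − 1009.5)² / 1009.5 = 0.1548
  sugary: (349 − 336.5)² / 336.5 = 0.4643
χ² = 0.1548 + 0.4643 = 0.6191 ≈ 0.619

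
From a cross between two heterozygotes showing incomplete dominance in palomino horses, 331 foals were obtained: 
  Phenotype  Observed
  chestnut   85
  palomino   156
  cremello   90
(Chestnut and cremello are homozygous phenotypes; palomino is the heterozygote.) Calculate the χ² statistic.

With incomplete dominance, a heterozygote × heterozygote cross gives a 1:2:1 phenotypic ratio.
Expected counts for N = 331 under a 1:2:1 ratio (total parts = 4):
  chestnut: 331 × 1/4 = 82.75
  palomino: 331 × 2/4 = 165.5
  cremello: 331 × 1/4 = 82.75
χ² = Σ (O − E)² / E
  chestnut: (85 − 82.75)² / 82.75 = 0.0612
  palomino: (156 − 165.5)² / 165.5 = 0.5453
  cremello: (90 − 82.75)² / 82.75 = 0.6352
χ² = 0.0612 + 0.5453 + 0.6352 = 1.2417 ≈ 1.242

1.242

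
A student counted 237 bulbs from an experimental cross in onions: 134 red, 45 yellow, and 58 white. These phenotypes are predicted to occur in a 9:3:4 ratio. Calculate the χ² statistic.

0.037

Under the 9:3:4 hypothesis (Σ ratio = 16, N = 237):
  red: 237 × 9/16 = 133.3125
  yellow: 237 × 3/16 = 44.4375
  white: 237 × 4/16 = 59.25
χ² = Σ (O − E)² / E
  red: (134 − 133.3125)² / 133.3125 = 0.0035
  yellow: (45 − 44.4375)² / 44.4375 = 0.0071
  white: (58 − 59.25)² / 59.25 = 0.0264
χ² = 0.0035 + 0.0071 + 0.0264 = 0.037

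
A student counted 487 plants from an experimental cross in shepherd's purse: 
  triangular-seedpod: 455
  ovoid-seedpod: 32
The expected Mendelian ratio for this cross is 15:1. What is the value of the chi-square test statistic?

0.086

The 15:1 ratio has 16 parts, so with N = 487 the expected counts are:
  triangular-seedpod: 487 × 15/16 = 456.5625
  ovoid-seedpod: 487 × 1/16 = 30.4375
χ² = Σ (O − E)² / E
  triangular-seedpod: (455 − 456.5625)² / 456.5625 = 0.0053
  ovoid-seedpod: (32 − 30.4375)² / 30.4375 = 0.0802
χ² = 0.0053 + 0.0802 = 0.0855 ≈ 0.086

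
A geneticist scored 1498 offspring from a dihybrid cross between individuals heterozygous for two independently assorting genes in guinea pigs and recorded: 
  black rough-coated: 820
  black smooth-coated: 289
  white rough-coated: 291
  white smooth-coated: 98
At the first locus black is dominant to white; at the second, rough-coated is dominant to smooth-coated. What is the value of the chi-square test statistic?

1.412

A dihybrid F₂ with independent assortment and complete dominance at both loci gives a 9:3:3:1 phenotypic ratio.
The 9:3:3:1 ratio has 16 parts, so with N = 1498 the expected counts are:
  black rough-coated: 1498 × 9/16 = 842.625
  black smooth-coated: 1498 × 3/16 = 280.875
  white rough-coated: 1498 × 3/16 = 280.875
  white smooth-coated: 1498 × 1/16 = 93.625
χ² = Σ (O − E)² / E
  black rough-coated: (820 − 842.625)² / 842.625 = 0.6075
  black smooth-coated: (289 − 280.875)² / 280.875 = 0.2350
  white rough-coated: (291 − 280.875)² / 280.875 = 0.3650
  white smooth-coated: (98 − 93.625)² / 93.625 = 0.2044
χ² = 0.6075 + 0.2350 + 0.3650 + 0.2044 = 1.4119 ≈ 1.412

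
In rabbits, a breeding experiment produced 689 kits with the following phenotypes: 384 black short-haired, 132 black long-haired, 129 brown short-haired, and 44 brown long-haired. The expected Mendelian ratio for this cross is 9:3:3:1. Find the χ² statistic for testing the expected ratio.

Total ratio parts = 16. Expected numbers out of 689:
  black short-haired: 689 × 9/16 = 387.5625
  black long-haired: 689 × 3/16 = 129.1875
  brown short-haired: 689 × 3/16 = 129.1875
  brown long-haired: 689 × 1/16 = 43.0625
χ² = Σ (O − E)² / E
  black short-haired: (384 − 387.5625)² / 387.5625 = 0.0327
  black long-haired: (132 − 129.1875)² / 129.1875 = 0.0612
  brown short-haired: (129 − 129.1875)² / 129.1875 = 0.0003
  brown long-haired: (44 − 43.0625)² / 43.0625 = 0.0204
χ² = 0.0327 + 0.0612 + 0.0003 + 0.0204 = 0.1146 ≈ 0.115

0.115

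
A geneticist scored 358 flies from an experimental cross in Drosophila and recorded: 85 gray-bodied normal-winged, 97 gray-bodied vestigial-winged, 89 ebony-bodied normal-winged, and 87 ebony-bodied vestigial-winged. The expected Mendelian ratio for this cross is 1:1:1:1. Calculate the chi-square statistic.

Under the 1:1:1:1 hypothesis (Σ ratio = 4, N = 358):
  gray-bodied normal-winged: 358 × 1/4 = 89.5
  gray-bodied vestigial-winged: 358 × 1/4 = 89.5
  ebony-bodied normal-winged: 358 × 1/4 = 89.5
  ebony-bodied vestigial-winged: 358 × 1/4 = 89.5
χ² = Σ (O − E)² / E
  gray-bodied normal-winged: (85 − 89.5)² / 89.5 = 0.2263
  gray-bodied vestigial-winged: (97 − 89.5)² / 89.5 = 0.6285
  ebony-bodied normal-winged: (89 − 89.5)² / 89.5 = 0.0028
  ebony-bodied vestigial-winged: (87 − 89.5)² / 89.5 = 0.0698
χ² = 0.2263 + 0.6285 + 0.0028 + 0.0698 = 0.9274 ≈ 0.927

0.927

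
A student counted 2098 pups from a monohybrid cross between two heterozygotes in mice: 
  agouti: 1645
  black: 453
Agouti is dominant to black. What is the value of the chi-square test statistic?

12.996

For a monohybrid cross between heterozygotes with complete dominance, the expected phenotypic ratio is 3:1.
The 3:1 ratio has 4 parts, so with N = 2098 the expected counts are:
  agouti: 2098 × 3/4 = 1573.5
  black: 2098 × 1/4 = 524.5
χ² = Σ (O − E)² / E
  agouti: (1645 − 1573.5)² / 1573.5 = 3.2490
  black: (453 − 524.5)² / 524.5 = 9.7469
χ² = 3.2490 + 9.7469 = 12.9959 ≈ 12.996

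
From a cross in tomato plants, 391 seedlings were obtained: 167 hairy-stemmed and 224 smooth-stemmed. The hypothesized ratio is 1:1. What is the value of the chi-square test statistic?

8.309

Total ratio parts = 2. Expected numbers out of 391:
  hairy-stemmed: 391 × 1/2 = 195.5
  smooth-stemmed: 391 × 1/2 = 195.5
χ² = Σ (O − E)² / E
  hairy-stemmed: (167 − 195.5)² / 195.5 = 4.1547
  smooth-stemmed: (224 − 195.5)² / 195.5 = 4.1547
χ² = 4.1547 + 4.1547 = 8.3094 ≈ 8.309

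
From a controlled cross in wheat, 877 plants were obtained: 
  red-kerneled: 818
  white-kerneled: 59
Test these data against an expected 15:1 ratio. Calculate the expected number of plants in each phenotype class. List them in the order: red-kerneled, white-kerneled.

822.1875, 54.8125

The 15:1 ratio has 16 parts, so with N = 877 the expected counts are:
  red-kerneled: 877 × 15/16 = 822.1875
  white-kerneled: 877 × 1/16 = 54.8125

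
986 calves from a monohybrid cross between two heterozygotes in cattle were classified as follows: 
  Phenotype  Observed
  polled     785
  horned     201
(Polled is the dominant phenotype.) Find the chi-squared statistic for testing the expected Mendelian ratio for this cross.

11.198

For a monohybrid cross between heterozygotes with complete dominance, the expected phenotypic ratio is 3:1.
Total ratio parts = 4. Expected numbers out of 986:
  polled: 986 × 3/4 = 739.5
  horned: 986 × 1/4 = 246.5
χ² = Σ (O − E)² / E
  polled: (785 − 739.5)² / 739.5 = 2.7995
  horned: (201 − 246.5)² / 246.5 = 8.3986
χ² = 2.7995 + 8.3986 = 11.1981 ≈ 11.198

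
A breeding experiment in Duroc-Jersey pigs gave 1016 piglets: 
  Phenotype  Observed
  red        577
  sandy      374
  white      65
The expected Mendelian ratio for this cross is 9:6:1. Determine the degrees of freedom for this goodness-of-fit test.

A goodness-of-fit test with 3 phenotype classes has df = 3 − 1 = 2.

2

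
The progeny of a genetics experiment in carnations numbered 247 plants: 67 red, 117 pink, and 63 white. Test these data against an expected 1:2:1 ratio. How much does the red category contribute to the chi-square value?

0.446

Total ratio parts = 4. Expected numbers out of 247:
  red: 247 × 1/4 = 61.75
  pink: 247 × 2/4 = 123.5
  white: 247 × 1/4 = 61.75
Contribution of red: (67 − 61.75)² / 61.75 = 0.4464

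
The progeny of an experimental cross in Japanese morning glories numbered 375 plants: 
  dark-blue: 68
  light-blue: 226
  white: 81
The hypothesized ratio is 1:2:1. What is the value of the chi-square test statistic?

16.712

Total ratio parts = 4. Expected numbers out of 375:
  dark-blue: 375 × 1/4 = 93.75
  light-blue: 375 × 2/4 = 187.5
  white: 375 × 1/4 = 93.75
χ² = Σ (O − E)² / E
  dark-blue: (68 − 93.75)² / 93.75 = 7.0727
  light-blue: (226 − 187.5)² / 187.5 = 7.9053
  white: (81 − 93.75)² / 93.75 = 1.7340
χ² = 7.0727 + 7.9053 + 1.7340 = 16.712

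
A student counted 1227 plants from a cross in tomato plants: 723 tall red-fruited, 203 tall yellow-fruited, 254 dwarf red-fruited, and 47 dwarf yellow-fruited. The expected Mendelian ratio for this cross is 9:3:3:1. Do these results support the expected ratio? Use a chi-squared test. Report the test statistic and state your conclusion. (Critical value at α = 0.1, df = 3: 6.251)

18.727; not consistent

Under the 9:3:3:1 hypothesis (Σ ratio = 16, N = 1227):
  tall red-fruited: 1227 × 9/16 = 690.1875
  tall yellow-fruited: 1227 × 3/16 = 230.0625
  dwarf red-fruited: 1227 × 3/16 = 230.0625
  dwarf yellow-fruited: 1227 × 1/16 = 76.6875
χ² = Σ (O − E)² / E
  tall red-fruited: (723 − 690.1875)² / 690.1875 = 1.5600
  tall yellow-fruited: (203 − 230.0625)² / 230.0625 = 3.1834
  dwarf red-fruited: (254 − 230.0625)² / 230.0625 = 2.4906
  dwarf yellow-fruited: (47 − 76.6875)² / 76.6875 = 11.4927
χ² = 1.5600 + 3.1834 + 2.4906 + 11.4927 = 18.7267 ≈ 18.727
Degrees of freedom = 4 − 1 = 3; critical value at α = 0.1 is 6.251.
Since 18.727 > 6.251, we reject the null hypothesis — the data do not fit the 9:3:3:1 ratio.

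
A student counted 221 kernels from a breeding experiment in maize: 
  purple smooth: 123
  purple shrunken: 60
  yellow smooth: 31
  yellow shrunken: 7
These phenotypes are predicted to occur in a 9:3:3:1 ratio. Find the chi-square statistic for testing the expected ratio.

14.318

Total ratio parts = 16. Expected numbers out of 221:
  purple smooth: 221 × 9/16 = 124.3125
  purple shrunken: 221 × 3/16 = 41.4375
  yellow smooth: 221 × 3/16 = 41.4375
  yellow shrunken: 221 × 1/16 = 13.8125
χ² = Σ (O − E)² / E
  purple smooth: (123 − 124.3125)² / 124.3125 = 0.0139
  purple shrunken: (60 − 41.4375)² / 41.4375 = 8.3153
  yellow smooth: (31 − 41.4375)² / 41.4375 = 2.6291
  yellow shrunken: (7 − 13.8125)² / 13.8125 = 3.3600
χ² = 0.0139 + 8.3153 + 2.6291 + 3.3600 = 14.3183 ≈ 14.318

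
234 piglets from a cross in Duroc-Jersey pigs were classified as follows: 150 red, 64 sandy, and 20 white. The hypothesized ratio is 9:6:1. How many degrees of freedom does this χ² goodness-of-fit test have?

A goodness-of-fit test with 3 phenotype classes has df = 3 − 1 = 2.

2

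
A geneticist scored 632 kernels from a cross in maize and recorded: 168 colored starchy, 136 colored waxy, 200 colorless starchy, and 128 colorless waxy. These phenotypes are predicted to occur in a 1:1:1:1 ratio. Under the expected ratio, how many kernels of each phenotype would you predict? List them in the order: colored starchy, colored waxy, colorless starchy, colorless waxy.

158, 158, 158, 158

Under the 1:1:1:1 hypothesis (Σ ratio = 4, N = 632):
  colored starchy: 632 × 1/4 = 158
  colored waxy: 632 × 1/4 = 158
  colorless starchy: 632 × 1/4 = 158
  colorless waxy: 632 × 1/4 = 158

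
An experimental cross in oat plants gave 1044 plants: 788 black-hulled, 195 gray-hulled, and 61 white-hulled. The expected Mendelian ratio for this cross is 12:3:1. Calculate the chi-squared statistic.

0.312

Under the 12:3:1 hypothesis (Σ ratio = 16, N = 1044):
  black-hulled: 1044 × 12/16 = 783
  gray-hulled: 1044 × 3/16 = 195.75
  white-hulled: 1044 × 1/16 = 65.25
χ² = Σ (O − E)² / E
  black-hulled: (788 − 783)² / 783 = 0.0319
  gray-hulled: (195 − 195.75)² / 195.75 = 0.0029
  white-hulled: (61 − 65.25)² / 65.25 = 0.2768
χ² = 0.0319 + 0.0029 + 0.2768 = 0.3116 ≈ 0.312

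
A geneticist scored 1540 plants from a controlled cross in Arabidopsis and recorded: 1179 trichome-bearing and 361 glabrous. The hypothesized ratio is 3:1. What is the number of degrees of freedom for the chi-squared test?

A goodness-of-fit test with 2 phenotype classes has df = 2 − 1 = 1.

1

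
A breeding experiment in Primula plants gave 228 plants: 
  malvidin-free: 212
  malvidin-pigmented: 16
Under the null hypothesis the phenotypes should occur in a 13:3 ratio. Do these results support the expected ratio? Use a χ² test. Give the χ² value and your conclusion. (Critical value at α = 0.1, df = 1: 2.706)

The 13:3 ratio has 16 parts, so with N = 228 the expected counts are:
  malvidin-free: 228 × 13/16 = 185.25
  malvidin-pigmented: 228 × 3/16 = 42.75
χ² = Σ (O − E)² / E
  malvidin-free: (212 − 185.25)² / 185.25 = 3.8627
  malvidin-pigmented: (16 − 42.75)² / 42.75 = 16.7383
χ² = 3.8627 + 16.7383 = 20.601
Degrees of freedom = 2 − 1 = 1; critical value at α = 0.1 is 2.706.
Since 20.601 > 2.706, we reject the null hypothesis — the data do not fit the 13:3 ratio.

20.601; not consistent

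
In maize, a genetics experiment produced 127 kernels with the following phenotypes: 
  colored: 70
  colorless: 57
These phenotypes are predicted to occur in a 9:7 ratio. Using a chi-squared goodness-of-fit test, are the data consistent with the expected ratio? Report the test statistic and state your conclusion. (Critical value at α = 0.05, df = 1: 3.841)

The 9:7 ratio has 16 parts, so with N = 127 the expected counts are:
  colored: 127 × 9/16 = 71.4375
  colorless: 127 × 7/16 = 55.5625
χ² = Σ (O − E)² / E
  colored: (70 − 71.4375)² / 71.4375 = 0.0289
  colorless: (57 − 55.5625)² / 55.5625 = 0.0372
χ² = 0.0289 + 0.0372 = 0.0661 ≈ 0.066
Degrees of freedom = 2 − 1 = 1; critical value at α = 0.05 is 3.841.
Since 0.066 < 3.841, we fail to reject the null hypothesis — the data are consistent with the 9:7 ratio.

0.066; consistent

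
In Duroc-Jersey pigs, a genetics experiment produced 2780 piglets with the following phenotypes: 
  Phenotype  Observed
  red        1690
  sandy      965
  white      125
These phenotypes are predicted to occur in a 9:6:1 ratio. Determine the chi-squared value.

Under the 9:6:1 hypothesis (Σ ratio = 16, N = 2780):
  red: 2780 × 9/16 = 1563.75
  sandy: 2780 × 6/16 = 1042.5
  white: 2780 × 1/16 = 173.75
χ² = Σ (O − E)² / E
  red: (1690 − 1563.75)² / 1563.75 = 10.1928
  sandy: (965 − 1042.5)² / 1042.5 = 5.7614
  white: (125 − 173.75)² / 173.75 = 13.6781
χ² = 10.1928 + 5.7614 + 13.6781 = 29.6323 ≈ 29.632

29.632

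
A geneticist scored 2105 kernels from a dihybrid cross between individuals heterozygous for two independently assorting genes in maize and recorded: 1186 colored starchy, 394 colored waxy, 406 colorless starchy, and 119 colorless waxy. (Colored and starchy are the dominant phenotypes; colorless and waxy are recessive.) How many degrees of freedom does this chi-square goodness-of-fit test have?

A dihybrid F₂ with independent assortment and complete dominance at both loci gives a 9:3:3:1 phenotypic ratio.
A goodness-of-fit test with 4 phenotype classes has df = 4 − 1 = 3.

3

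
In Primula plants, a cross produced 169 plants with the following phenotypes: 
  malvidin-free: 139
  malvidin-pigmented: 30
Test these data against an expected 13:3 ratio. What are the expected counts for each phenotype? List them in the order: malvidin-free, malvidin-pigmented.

Under the 13:3 hypothesis (Σ ratio = 16, N = 169):
  malvidin-free: 169 × 13/16 = 137.3125
  malvidin-pigmented: 169 × 3/16 = 31.6875

137.3125, 31.6875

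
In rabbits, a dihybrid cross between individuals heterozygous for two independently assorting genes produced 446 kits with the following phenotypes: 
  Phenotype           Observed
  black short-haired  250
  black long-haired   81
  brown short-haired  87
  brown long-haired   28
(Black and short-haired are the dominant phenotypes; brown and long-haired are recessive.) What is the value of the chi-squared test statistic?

0.222

A dihybrid F₂ with independent assortment and complete dominance at both loci gives a 9:3:3:1 phenotypic ratio.
Total ratio parts = 16. Expected numbers out of 446:
  black short-haired: 446 × 9/16 = 250.875
  black long-haired: 446 × 3/16 = 83.625
  brown short-haired: 446 × 3/16 = 83.625
  brown long-haired: 446 × 1/16 = 27.875
χ² = Σ (O − E)² / E
  black short-haired: (250 − 250.875)² / 250.875 = 0.0031
  black long-haired: (81 − 83.625)² / 83.625 = 0.0824
  brown short-haired: (87 − 83.625)² / 83.625 = 0.1362
  brown long-haired: (28 − 27.875)² / 27.875 = 0.0006
χ² = 0.0031 + 0.0824 + 0.1362 + 0.0006 = 0.2223 ≈ 0.222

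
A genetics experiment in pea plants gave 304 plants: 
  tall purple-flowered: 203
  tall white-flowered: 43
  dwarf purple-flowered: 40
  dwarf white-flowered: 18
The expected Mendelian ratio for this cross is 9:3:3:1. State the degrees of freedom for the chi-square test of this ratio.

A goodness-of-fit test with 4 phenotype classes has df = 4 − 1 = 3.

3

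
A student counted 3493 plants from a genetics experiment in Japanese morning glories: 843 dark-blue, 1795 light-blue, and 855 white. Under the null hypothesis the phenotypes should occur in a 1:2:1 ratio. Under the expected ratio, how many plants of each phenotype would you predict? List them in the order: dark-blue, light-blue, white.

Total ratio parts = 4. Expected numbers out of 3493:
  dark-blue: 3493 × 1/4 = 873.25
  light-blue: 3493 × 2/4 = 1746.5
  white: 3493 × 1/4 = 873.25

873.25, 1746.5, 873.25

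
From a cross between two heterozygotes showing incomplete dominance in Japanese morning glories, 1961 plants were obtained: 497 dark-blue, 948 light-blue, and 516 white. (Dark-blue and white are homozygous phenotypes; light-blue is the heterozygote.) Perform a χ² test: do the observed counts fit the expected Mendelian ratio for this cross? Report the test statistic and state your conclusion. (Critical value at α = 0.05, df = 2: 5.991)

2.523; consistent

With incomplete dominance, a heterozygote × heterozygote cross gives a 1:2:1 phenotypic ratio.
Expected counts for N = 1961 under a 1:2:1 ratio (total parts = 4):
  dark-blue: 1961 × 1/4 = 490.25
  light-blue: 1961 × 2/4 = 980.5
  white: 1961 × 1/4 = 490.25
χ² = Σ (O − E)² / E
  dark-blue: (497 − 490.25)² / 490.25 = 0.0929
  light-blue: (948 − 980.5)² / 980.5 = 1.0773
  white: (516 − 490.25)² / 490.25 = 1.3525
χ² = 0.0929 + 1.0773 + 1.3525 = 2.5227 ≈ 2.523
Degrees of freedom = 3 − 1 = 2; critical value at α = 0.05 is 5.991.
Since 2.523 < 5.991, we fail to reject the null hypothesis — the data are consistent with the 1:2:1 ratio.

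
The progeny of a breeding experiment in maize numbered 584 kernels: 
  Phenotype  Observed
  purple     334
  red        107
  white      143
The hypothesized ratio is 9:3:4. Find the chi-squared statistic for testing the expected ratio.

0.211

Under the 9:3:4 hypothesis (Σ ratio = 16, N = 584):
  purple: 584 × 9/16 = 328.5
  red: 584 × 3/16 = 109.5
  white: 584 × 4/16 = 146
χ² = Σ (O − E)² / E
  purple: (334 − 328.5)² / 328.5 = 0.0921
  red: (107 − 109.5)² / 109.5 = 0.0571
  white: (143 − 146)² / 146 = 0.0616
χ² = 0.0921 + 0.0571 + 0.0616 = 0.2108 ≈ 0.211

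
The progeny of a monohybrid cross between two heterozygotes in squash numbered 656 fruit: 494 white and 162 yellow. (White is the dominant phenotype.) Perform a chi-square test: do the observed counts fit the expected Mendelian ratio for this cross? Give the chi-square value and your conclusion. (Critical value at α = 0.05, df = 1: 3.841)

0.033; consistent

For a monohybrid cross between heterozygotes with complete dominance, the expected phenotypic ratio is 3:1.
Total ratio parts = 4. Expected numbers out of 656:
  white: 656 × 3/4 = 492
  yellow: 656 × 1/4 = 164
χ² = Σ (O − E)² / E
  white: (494 − 492)² / 492 = 0.0081
  yellow: (162 − 164)² / 164 = 0.0244
χ² = 0.0081 + 0.0244 = 0.0325 ≈ 0.033
Degrees of freedom = 2 − 1 = 1; critical value at α = 0.05 is 3.841.
Since 0.033 < 3.841, we fail to reject the null hypothesis — the data are consistent with the 3:1 ratio.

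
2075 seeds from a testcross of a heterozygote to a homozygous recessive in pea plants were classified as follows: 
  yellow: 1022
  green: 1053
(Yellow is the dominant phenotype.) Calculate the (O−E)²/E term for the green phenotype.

0.232

A testcross of a heterozygote (Aa × aa) gives a 1:1 phenotypic ratio.
Total ratio parts = 2. Expected numbers out of 2075:
  yellow: 2075 × 1/2 = 1037.5
  green: 2075 × 1/2 = 1037.5
Contribution of green: (1053 − 1037.5)² / 1037.5 = 0.2316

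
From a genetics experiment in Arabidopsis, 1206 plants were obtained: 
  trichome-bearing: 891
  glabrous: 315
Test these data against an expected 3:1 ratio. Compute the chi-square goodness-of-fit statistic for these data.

Under the 3:1 hypothesis (Σ ratio = 4, N = 1206):
  trichome-bearing: 1206 × 3/4 = 904.5
  glabrous: 1206 × 1/4 = 301.5
χ² = Σ (O − E)² / E
  trichome-bearing: (891 − 904.5)² / 904.5 = 0.2015
  glabrous: (315 − 301.5)² / 301.5 = 0.6045
χ² = 0.2015 + 0.6045 = 0.806

0.806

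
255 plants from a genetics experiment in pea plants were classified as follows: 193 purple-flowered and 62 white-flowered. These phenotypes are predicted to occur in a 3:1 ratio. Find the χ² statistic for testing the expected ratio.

0.064

Total ratio parts = 4. Expected numbers out of 255:
  purple-flowered: 255 × 3/4 = 191.25
  white-flowered: 255 × 1/4 = 63.75
χ² = Σ (O − E)² / E
  purple-flowered: (193 − 191.25)² / 191.25 = 0.0160
  white-flowered: (62 − 63.75)² / 63.75 = 0.0480
χ² = 0.0160 + 0.0480 = 0.064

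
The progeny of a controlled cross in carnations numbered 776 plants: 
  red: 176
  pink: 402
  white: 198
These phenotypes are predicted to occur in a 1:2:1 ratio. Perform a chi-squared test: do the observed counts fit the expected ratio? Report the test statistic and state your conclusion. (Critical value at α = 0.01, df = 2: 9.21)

Expected counts for N = 776 under a 1:2:1 ratio (total parts = 4):
  red: 776 × 1/4 = 194
  pink: 776 × 2/4 = 388
  white: 776 × 1/4 = 194
χ² = Σ (O − E)² / E
  red: (176 − 194)² / 194 = 1.6701
  pink: (402 − 388)² / 388 = 0.5052
  white: (198 − 194)² / 194 = 0.0825
χ² = 1.6701 + 0.5052 + 0.0825 = 2.2578 ≈ 2.258
Degrees of freedom = 3 − 1 = 2; critical value at α = 0.01 is 9.21.
Since 2.258 < 9.21, we fail to reject the null hypothesis — the data are consistent with the 1:2:1 ratio.

2.258; consistent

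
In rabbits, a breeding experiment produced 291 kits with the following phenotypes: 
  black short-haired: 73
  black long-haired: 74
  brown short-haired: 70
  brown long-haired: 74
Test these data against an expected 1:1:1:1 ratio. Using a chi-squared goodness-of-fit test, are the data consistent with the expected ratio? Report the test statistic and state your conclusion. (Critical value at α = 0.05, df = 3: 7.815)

Under the 1:1:1:1 hypothesis (Σ ratio = 4, N = 291):
  black short-haired: 291 × 1/4 = 72.75
  black long-haired: 291 × 1/4 = 72.75
  brown short-haired: 291 × 1/4 = 72.75
  brown long-haired: 291 × 1/4 = 72.75
χ² = Σ (O − E)² / E
  black short-haired: (73 − 72.75)² / 72.75 = 0.0009
  black long-haired: (74 − 72.75)² / 72.75 = 0.0215
  brown short-haired: (70 − 72.75)² / 72.75 = 0.1040
  brown long-haired: (74 − 72.75)² / 72.75 = 0.0215
χ² = 0.0009 + 0.0215 + 0.1040 + 0.0215 = 0.1479 ≈ 0.148
Degrees of freedom = 4 − 1 = 3; critical value at α = 0.05 is 7.815.
Since 0.148 < 7.815, we fail to reject the null hypothesis — the data are consistent with the 1:1:1:1 ratio.

0.148; consistent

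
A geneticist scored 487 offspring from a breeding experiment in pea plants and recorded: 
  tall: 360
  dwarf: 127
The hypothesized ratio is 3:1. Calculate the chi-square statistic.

0.302

Total ratio parts = 4. Expected numbers out of 487:
  tall: 487 × 3/4 = 365.25
  dwarf: 487 × 1/4 = 121.75
χ² = Σ (O − E)² / E
  tall: (360 − 365.25)² / 365.25 = 0.0755
  dwarf: (127 − 121.75)² / 121.75 = 0.2264
χ² = 0.0755 + 0.2264 = 0.3019 ≈ 0.302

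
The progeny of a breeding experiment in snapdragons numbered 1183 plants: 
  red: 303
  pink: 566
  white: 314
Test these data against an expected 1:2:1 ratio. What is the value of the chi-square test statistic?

Under the 1:2:1 hypothesis (Σ ratio = 4, N = 1183):
  red: 1183 × 1/4 = 295.75
  pink: 1183 × 2/4 = 591.5
  white: 1183 × 1/4 = 295.75
χ² = Σ (O − E)² / E
  red: (303 − 295.75)² / 295.75 = 0.1777
  pink: (566 − 591.5)² / 591.5 = 1.0993
  white: (314 − 295.75)² / 295.75 = 1.1262
χ² = 0.1777 + 1.0993 + 1.1262 = 2.4032 ≈ 2.403

2.403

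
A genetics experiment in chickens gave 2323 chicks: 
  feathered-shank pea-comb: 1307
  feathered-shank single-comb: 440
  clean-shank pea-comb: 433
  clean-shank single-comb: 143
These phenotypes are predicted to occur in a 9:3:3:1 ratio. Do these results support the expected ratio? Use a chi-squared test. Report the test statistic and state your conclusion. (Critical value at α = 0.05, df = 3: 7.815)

0.093; consistent

Under the 9:3:3:1 hypothesis (Σ ratio = 16, N = 2323):
  feathered-shank pea-comb: 2323 × 9/16 = 1306.6875
  feathered-shank single-comb: 2323 × 3/16 = 435.5625
  clean-shank pea-comb: 2323 × 3/16 = 435.5625
  clean-shank single-comb: 2323 × 1/16 = 145.1875
χ² = Σ (O − E)² / E
  feathered-shank pea-comb: (1307 − 1306.6875)² / 1306.6875 = 0.0001
  feathered-shank single-comb: (440 − 435.5625)² / 435.5625 = 0.0452
  clean-shank pea-comb: (433 − 435.5625)² / 435.5625 = 0.0151
  clean-shank single-comb: (143 − 145.1875)² / 145.1875 = 0.0330
χ² = 0.0001 + 0.0452 + 0.0151 + 0.0330 = 0.0934 ≈ 0.093
Degrees of freedom = 4 − 1 = 3; critical value at α = 0.05 is 7.815.
Since 0.093 < 7.815, we fail to reject the null hypothesis — the data are consistent with the 9:3:3:1 ratio.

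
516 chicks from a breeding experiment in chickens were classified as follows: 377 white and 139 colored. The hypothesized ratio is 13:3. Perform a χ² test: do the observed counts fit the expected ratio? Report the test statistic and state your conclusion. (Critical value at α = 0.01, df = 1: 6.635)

22.708; not consistent

Expected counts for N = 516 under a 13:3 ratio (total parts = 16):
  white: 516 × 13/16 = 419.25
  colored: 516 × 3/16 = 96.75
χ² = Σ (O − E)² / E
  white: (377 − 419.25)² / 419.25 = 4.2578
  colored: (139 − 96.75)² / 96.75 = 18.4503
χ² = 4.2578 + 18.4503 = 22.7081 ≈ 22.708
Degrees of freedom = 2 − 1 = 1; critical value at α = 0.01 is 6.635.
Since 22.708 > 6.635, we reject the null hypothesis — the data do not fit the 13:3 ratio.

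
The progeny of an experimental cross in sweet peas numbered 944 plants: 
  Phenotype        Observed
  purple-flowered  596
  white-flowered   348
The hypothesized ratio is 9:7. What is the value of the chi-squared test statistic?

Total ratio parts = 16. Expected numbers out of 944:
  purple-flowered: 944 × 9/16 = 531
  white-flowered: 944 × 7/16 = 413
χ² = Σ (O − E)² / E
  purple-flowered: (596 − 531)² / 531 = 7.9567
  white-flowered: (348 − 413)² / 413 = 10.2300
χ² = 7.9567 + 10.2300 = 18.1867 ≈ 18.187

18.187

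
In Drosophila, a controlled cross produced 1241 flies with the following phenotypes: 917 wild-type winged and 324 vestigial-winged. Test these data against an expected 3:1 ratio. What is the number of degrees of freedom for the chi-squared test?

A goodness-of-fit test with 2 phenotype classes has df = 2 − 1 = 1.

1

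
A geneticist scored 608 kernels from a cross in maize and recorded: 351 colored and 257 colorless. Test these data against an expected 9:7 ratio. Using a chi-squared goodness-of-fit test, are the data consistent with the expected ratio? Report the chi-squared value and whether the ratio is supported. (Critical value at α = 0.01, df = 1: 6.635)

0.541; consistent

Total ratio parts = 16. Expected numbers out of 608:
  colored: 608 × 9/16 = 342
  colorless: 608 × 7/16 = 266
χ² = Σ (O − E)² / E
  colored: (351 − 342)² / 342 = 0.2368
  colorless: (257 − 266)² / 266 = 0.3045
χ² = 0.2368 + 0.3045 = 0.5413 ≈ 0.541
Degrees of freedom = 2 − 1 = 1; critical value at α = 0.01 is 6.635.
Since 0.541 < 6.635, we fail to reject the null hypothesis — the data are consistent with the 9:7 ratio.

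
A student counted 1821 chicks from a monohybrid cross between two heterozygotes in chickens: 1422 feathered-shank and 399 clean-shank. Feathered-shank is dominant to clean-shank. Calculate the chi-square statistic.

For a monohybrid cross between heterozygotes with complete dominance, the expected phenotypic ratio is 3:1.
Total ratio parts = 4. Expected numbers out of 1821:
  feathered-shank: 1821 × 3/4 = 1365.75
  clean-shank: 1821 × 1/4 = 455.25
χ² = Σ (O − E)² / E
  feathered-shank: (1422 − 1365.75)² / 1365.75 = 2.3167
  clean-shank: (399 − 455.25)² / 455.25 = 6.9502
χ² = 2.3167 + 6.9502 = 9.2669 ≈ 9.267

9.267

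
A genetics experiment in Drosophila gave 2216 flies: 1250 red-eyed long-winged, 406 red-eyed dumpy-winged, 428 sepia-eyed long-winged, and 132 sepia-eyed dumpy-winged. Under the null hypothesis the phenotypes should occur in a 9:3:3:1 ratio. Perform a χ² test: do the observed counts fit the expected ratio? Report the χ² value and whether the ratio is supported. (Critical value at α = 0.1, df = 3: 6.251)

0.908; consistent

Under the 9:3:3:1 hypothesis (Σ ratio = 16, N = 2216):
  red-eyed long-winged: 2216 × 9/16 = 1246.5
  red-eyed dumpy-winged: 2216 × 3/16 = 415.5
  sepia-eyed long-winged: 2216 × 3/16 = 415.5
  sepia-eyed dumpy-winged: 2216 × 1/16 = 138.5
χ² = Σ (O − E)² / E
  red-eyed long-winged: (1250 − 1246.5)² / 1246.5 = 0.0098
  red-eyed dumpy-winged: (406 − 415.5)² / 415.5 = 0.2172
  sepia-eyed long-winged: (428 − 415.5)² / 415.5 = 0.3761
  sepia-eyed dumpy-winged: (132 − 138.5)² / 138.5 = 0.3051
χ² = 0.0098 + 0.2172 + 0.3761 + 0.3051 = 0.9082 ≈ 0.908
Degrees of freedom = 4 − 1 = 3; critical value at α = 0.1 is 6.251.
Since 0.908 < 6.251, we fail to reject the null hypothesis — the data are consistent with the 9:3:3:1 ratio.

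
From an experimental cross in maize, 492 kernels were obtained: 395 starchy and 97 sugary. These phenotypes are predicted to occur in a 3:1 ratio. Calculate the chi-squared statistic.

Under the 3:1 hypothesis (Σ ratio = 4, N = 492):
  starchy: 492 × 3/4 = 369
  sugary: 492 × 1/4 = 123
χ² = Σ (O − E)² / E
  starchy: (395 − 369)² / 369 = 1.8320
  sugary: (97 − 123)² / 123 = 5.4959
χ² = 1.8320 + 5.4959 = 7.3279 ≈ 7.328

7.328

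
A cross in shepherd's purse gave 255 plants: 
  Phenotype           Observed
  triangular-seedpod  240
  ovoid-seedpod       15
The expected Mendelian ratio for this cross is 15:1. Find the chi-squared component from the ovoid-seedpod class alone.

0.055

Under the 15:1 hypothesis (Σ ratio = 16, N = 255):
  triangular-seedpod: 255 × 15/16 = 239.0625
  ovoid-seedpod: 255 × 1/16 = 15.9375
Contribution of ovoid-seedpod: (15 − 15.9375)² / 15.9375 = 0.0551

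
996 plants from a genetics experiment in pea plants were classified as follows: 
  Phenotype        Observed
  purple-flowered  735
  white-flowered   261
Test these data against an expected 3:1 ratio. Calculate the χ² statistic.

Expected counts for N = 996 under a 3:1 ratio (total parts = 4):
  purple-flowered: 996 × 3/4 = 747
  white-flowered: 996 × 1/4 = 249
χ² = Σ (O − E)² / E
  purple-flowered: (735 − 747)² / 747 = 0.1928
  white-flowered: (261 − 249)² / 249 = 0.5783
χ² = 0.1928 + 0.5783 = 0.7711 ≈ 0.771

0.771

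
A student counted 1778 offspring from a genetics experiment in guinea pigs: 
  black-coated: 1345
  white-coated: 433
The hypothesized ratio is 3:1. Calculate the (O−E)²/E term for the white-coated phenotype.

0.298

Under the 3:1 hypothesis (Σ ratio = 4, N = 1778):
  black-coated: 1778 × 3/4 = 1333.5
  white-coated: 1778 × 1/4 = 444.5
Contribution of white-coated: (433 − 444.5)² / 444.5 = 0.2975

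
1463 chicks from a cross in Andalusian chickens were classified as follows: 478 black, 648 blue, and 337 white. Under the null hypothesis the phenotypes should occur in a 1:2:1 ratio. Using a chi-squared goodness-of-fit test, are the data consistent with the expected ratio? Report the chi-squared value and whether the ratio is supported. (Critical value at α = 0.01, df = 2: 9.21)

46.241; not consistent

Expected counts for N = 1463 under a 1:2:1 ratio (total parts = 4):
  black: 1463 × 1/4 = 365.75
  blue: 1463 × 2/4 = 731.5
  white: 1463 × 1/4 = 365.75
χ² = Σ (O − E)² / E
  black: (478 − 365.75)² / 365.75 = 34.4499
  blue: (648 − 731.5)² / 731.5 = 9.5314
  white: (337 − 365.75)² / 365.75 = 2.2599
χ² = 34.4499 + 9.5314 + 2.2599 = 46.2412 ≈ 46.241
Degrees of freedom = 3 − 1 = 2; critical value at α = 0.01 is 9.21.
Since 46.241 > 9.21, we reject the null hypothesis — the data do not fit the 1:2:1 ratio.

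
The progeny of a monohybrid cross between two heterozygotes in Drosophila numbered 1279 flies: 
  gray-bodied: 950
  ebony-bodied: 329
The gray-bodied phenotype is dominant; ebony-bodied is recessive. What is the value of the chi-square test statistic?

0.357

For a monohybrid cross between heterozygotes with complete dominance, the expected phenotypic ratio is 3:1.
Under the 3:1 hypothesis (Σ ratio = 4, N = 1279):
  gray-bodied: 1279 × 3/4 = 959.25
  ebony-bodied: 1279 × 1/4 = 319.75
χ² = Σ (O − E)² / E
  gray-bodied: (950 − 959.25)² / 959.25 = 0.0892
  ebony-bodied: (329 − 319.75)² / 319.75 = 0.2676
χ² = 0.0892 + 0.2676 = 0.3568 ≈ 0.357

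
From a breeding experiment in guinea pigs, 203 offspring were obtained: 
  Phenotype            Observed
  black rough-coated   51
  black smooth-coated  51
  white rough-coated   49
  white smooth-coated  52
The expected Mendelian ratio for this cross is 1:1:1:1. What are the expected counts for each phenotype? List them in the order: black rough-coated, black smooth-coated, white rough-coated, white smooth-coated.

50.75, 50.75, 50.75, 50.75

Expected counts for N = 203 under a 1:1:1:1 ratio (total parts = 4):
  black rough-coated: 203 × 1/4 = 50.75
  black smooth-coated: 203 × 1/4 = 50.75
  white rough-coated: 203 × 1/4 = 50.75
  white smooth-coated: 203 × 1/4 = 50.75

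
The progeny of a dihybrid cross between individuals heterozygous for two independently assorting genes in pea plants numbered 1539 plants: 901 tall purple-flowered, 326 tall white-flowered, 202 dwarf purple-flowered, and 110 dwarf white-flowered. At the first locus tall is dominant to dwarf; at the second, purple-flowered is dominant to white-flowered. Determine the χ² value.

A dihybrid F₂ with independent assortment and complete dominance at both loci gives a 9:3:3:1 phenotypic ratio.
Total ratio parts = 16. Expected numbers out of 1539:
  tall purple-flowered: 1539 × 9/16 = 865.6875
  tall white-flowered: 1539 × 3/16 = 288.5625
  dwarf purple-flowered: 1539 × 3/16 = 288.5625
  dwarf white-flowered: 1539 × 1/16 = 96.1875
χ² = Σ (O − E)² / E
  tall purple-flowered: (901 − 865.6875)² / 865.6875 = 1.4404
  tall white-flowered: (326 − 288.5625)² / 288.5625 = 4.8571
  dwarf purple-flowered: (202 − 288.5625)² / 288.5625 = 25.9669
  dwarf white-flowered: (110 − 96.1875)² / 96.1875 = 1.9835
χ² = 1.4404 + 4.8571 + 25.9669 + 1.9835 = 34.2479 ≈ 34.248

34.248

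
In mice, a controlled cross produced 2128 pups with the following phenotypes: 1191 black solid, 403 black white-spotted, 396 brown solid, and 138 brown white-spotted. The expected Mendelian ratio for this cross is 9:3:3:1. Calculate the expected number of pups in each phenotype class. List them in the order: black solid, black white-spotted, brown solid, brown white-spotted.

The 9:3:3:1 ratio has 16 parts, so with N = 2128 the expected counts are:
  black solid: 2128 × 9/16 = 1197
  black white-spotted: 2128 × 3/16 = 399
  brown solid: 2128 × 3/16 = 399
  brown white-spotted: 2128 × 1/16 = 133

1197, 399, 399, 133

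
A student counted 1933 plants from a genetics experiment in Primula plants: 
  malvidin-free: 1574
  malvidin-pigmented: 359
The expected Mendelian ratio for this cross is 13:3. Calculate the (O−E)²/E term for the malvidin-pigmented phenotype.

0.033

The 13:3 ratio has 16 parts, so with N = 1933 the expected counts are:
  malvidin-free: 1933 × 13/16 = 1570.5625
  malvidin-pigmented: 1933 × 3/16 = 362.4375
Contribution of malvidin-pigmented: (359 − 362.4375)² / 362.4375 = 0.0326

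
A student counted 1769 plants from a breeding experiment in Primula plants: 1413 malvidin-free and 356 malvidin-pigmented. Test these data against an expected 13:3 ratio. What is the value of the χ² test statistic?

2.193

Under the 13:3 hypothesis (Σ ratio = 16, N = 1769):
  malvidin-free: 1769 × 13/16 = 1437.3125
  malvidin-pigmented: 1769 × 3/16 = 331.6875
χ² = Σ (O − E)² / E
  malvidin-free: (1413 − 1437.3125)² / 1437.3125 = 0.4113
  malvidin-pigmented: (356 − 331.6875)² / 331.6875 = 1.7821
χ² = 0.4113 + 1.7821 = 2.1934 ≈ 2.193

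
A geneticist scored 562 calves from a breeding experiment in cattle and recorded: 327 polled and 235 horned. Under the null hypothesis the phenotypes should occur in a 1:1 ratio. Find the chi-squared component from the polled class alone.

7.530

Total ratio parts = 2. Expected numbers out of 562:
  polled: 562 × 1/2 = 281
  horned: 562 × 1/2 = 281
Contribution of polled: (327 − 281)² / 281 = 7.5302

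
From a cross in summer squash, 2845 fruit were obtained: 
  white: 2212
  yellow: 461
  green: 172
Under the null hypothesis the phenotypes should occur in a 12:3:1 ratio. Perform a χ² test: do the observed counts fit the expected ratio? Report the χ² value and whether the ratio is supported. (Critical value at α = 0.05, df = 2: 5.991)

Expected counts for N = 2845 under a 12:3:1 ratio (total parts = 16):
  white: 2845 × 12/16 = 2133.75
  yellow: 2845 × 3/16 = 533.4375
  green: 2845 × 1/16 = 177.8125
χ² = Σ (O − E)² / E
  white: (2212 − 2133.75)² / 2133.75 = 2.8696
  yellow: (461 − 533.4375)² / 533.4375 = 9.8366
  green: (172 − 177.8125)² / 177.8125 = 0.1900
χ² = 2.8696 + 9.8366 + 0.1900 = 12.8962 ≈ 12.896
Degrees of freedom = 3 − 1 = 2; critical value at α = 0.05 is 5.991.
Since 12.896 > 5.991, we reject the null hypothesis — the data do not fit the 12:3:1 ratio.

12.896; not consistent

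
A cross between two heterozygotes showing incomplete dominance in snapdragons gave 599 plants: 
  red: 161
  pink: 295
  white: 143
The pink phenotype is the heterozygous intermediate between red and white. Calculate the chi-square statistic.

1.217

With incomplete dominance, a heterozygote × heterozygote cross gives a 1:2:1 phenotypic ratio.
Expected counts for N = 599 under a 1:2:1 ratio (total parts = 4):
  red: 599 × 1/4 = 149.75
  pink: 599 × 2/4 = 299.5
  white: 599 × 1/4 = 149.75
χ² = Σ (O − E)² / E
  red: (161 − 149.75)² / 149.75 = 0.8452
  pink: (295 − 299.5)² / 299.5 = 0.0676
  white: (143 − 149.75)² / 149.75 = 0.3043
χ² = 0.8452 + 0.0676 + 0.3043 = 1.2171 ≈ 1.217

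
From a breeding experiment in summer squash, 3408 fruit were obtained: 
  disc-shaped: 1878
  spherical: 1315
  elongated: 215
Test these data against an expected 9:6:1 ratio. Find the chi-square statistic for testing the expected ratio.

The 9:6:1 ratio has 16 parts, so with N = 3408 the expected counts are:
  disc-shaped: 3408 × 9/16 = 1917
  spherical: 3408 × 6/16 = 1278
  elongated: 3408 × 1/16 = 213
χ² = Σ (O − E)² / E
  disc-shaped: (1878 − 1917)² / 1917 = 0.7934
  spherical: (1315 − 1278)² / 1278 = 1.0712
  elongated: (215 − 213)² / 213 = 0.0188
χ² = 0.7934 + 1.0712 + 0.0188 = 1.8834 ≈ 1.883

1.883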